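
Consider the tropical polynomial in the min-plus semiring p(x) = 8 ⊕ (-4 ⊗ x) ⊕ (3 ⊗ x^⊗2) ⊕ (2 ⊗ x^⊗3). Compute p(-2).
p(-2) = -6

A tropical monomial a ⊗ x^⊗i evaluates to a + i · x. Evaluating each term at x = -2:
  Term 0 contributes 8 + 0 · -2 = 8
  Term 1 contributes -4 + 1 · -2 = -6
  Term 2 contributes 3 + 2 · -2 = -1
  Term 3 contributes 2 + 3 · -2 = -4
p(-2) = ⊕ of these = min[8, -6, -1, -4] = -6.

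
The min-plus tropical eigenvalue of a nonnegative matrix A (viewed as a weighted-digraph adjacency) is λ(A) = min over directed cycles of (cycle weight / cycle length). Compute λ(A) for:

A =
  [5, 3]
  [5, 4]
λ(A) = 4

Enumerate directed cycles and compute their means (weight / length). Sample:
  cycle 0 → 0: weight = 5, length = 1, mean = 5/1 ≈ 5.000
  cycle 1 → 1: weight = 4, length = 1, mean = 4/1 ≈ 4.000
  cycle 0 → 1 → 0: weight = 8, length = 2, mean = 8/2 ≈ 4.000
  cycle 1 → 0 → 1: weight = 8, length = 2, mean = 8/2 ≈ 4.000
Minimum mean = 4.000, attained e.g. along the cycle 1 → 1 with weight 4 and length 1. So λ(A) = 4/1 = 4.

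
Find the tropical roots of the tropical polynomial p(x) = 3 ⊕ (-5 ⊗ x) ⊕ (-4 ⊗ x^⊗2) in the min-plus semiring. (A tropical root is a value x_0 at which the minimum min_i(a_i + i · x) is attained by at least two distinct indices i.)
Roots: {-1, 8}

Each tropical root is a break point of the lower envelope of the lines y = a_i + i · x (there are 3 lines, with slopes 0, 1, ..., 2). Only the lines that attain the minimum somewhere contribute to roots; other lines are dominated. Here the surviving (envelope) indices are i = 2, i = 1, i = 0.
Intersections between consecutive envelope lines give the roots: for adjacent envelope indices i < j the intersection is x = (a_i − a_j) / (j − i). Reading off the sorted break points: {-1, 8}.
Verification: at each break x_0, at least two indices attain the minimum of min_i(a_i + i · x_0).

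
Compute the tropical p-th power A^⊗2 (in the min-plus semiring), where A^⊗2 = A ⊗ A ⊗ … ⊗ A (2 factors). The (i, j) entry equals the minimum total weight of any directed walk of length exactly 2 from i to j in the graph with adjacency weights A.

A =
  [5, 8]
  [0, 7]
A^⊗2 =
  [8, 13]
  [5, 8]

Each entry (A^⊗2)_ij equals the minimum over all length-2 walks i = v_0 → v_1 → … → v_2 = j of Σ_t A[v_t][v_{t+1}]. For example, for (i, j) = (0, 1) we minimise over 2 possible intermediate vertex sequences; the minimum is 13, attained along the walk 0 → 0 → 1.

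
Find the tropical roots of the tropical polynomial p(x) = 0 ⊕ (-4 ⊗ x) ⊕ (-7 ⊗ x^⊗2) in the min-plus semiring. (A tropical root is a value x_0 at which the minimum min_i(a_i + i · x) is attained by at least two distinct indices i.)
Roots: {3, 4}

Each tropical root is a break point of the lower envelope of the lines y = a_i + i · x (there are 3 lines, with slopes 0, 1, ..., 2). Only the lines that attain the minimum somewhere contribute to roots; other lines are dominated. Here the surviving (envelope) indices are i = 2, i = 1, i = 0.
Intersections between consecutive envelope lines give the roots: for adjacent envelope indices i < j the intersection is x = (a_i − a_j) / (j − i). Reading off the sorted break points: {3, 4}.
Verification: at each break x_0, at least two indices attain the minimum of min_i(a_i + i · x_0).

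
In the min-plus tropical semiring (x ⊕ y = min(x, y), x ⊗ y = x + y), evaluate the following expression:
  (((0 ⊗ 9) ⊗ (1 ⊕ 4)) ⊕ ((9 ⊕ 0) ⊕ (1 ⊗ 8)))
(((0 ⊗ 9) ⊗ (1 ⊕ 4)) ⊕ ((9 ⊕ 0) ⊕ (1 ⊗ 8))) = 0

Expand innermost to outermost. Recall ⊕ takes the minimum of its arguments and ⊗ takes their sum. Working out the expression (((0 ⊗ 9) ⊗ (1 ⊕ 4)) ⊕ ((9 ⊕ 0) ⊕ (1 ⊗ 8))) gives 0.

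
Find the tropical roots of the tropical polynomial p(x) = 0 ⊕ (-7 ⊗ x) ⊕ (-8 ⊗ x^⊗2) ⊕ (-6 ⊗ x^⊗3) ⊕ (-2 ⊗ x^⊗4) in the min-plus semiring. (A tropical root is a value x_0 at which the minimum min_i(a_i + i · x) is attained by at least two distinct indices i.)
Roots: {-4, -2, 1, 7}

Each tropical root is a break point of the lower envelope of the lines y = a_i + i · x (there are 5 lines, with slopes 0, 1, ..., 4). Only the lines that attain the minimum somewhere contribute to roots; other lines are dominated. Here the surviving (envelope) indices are i = 4, i = 3, i = 2, i = 1, i = 0.
Intersections between consecutive envelope lines give the roots: for adjacent envelope indices i < j the intersection is x = (a_i − a_j) / (j − i). Reading off the sorted break points: {-4, -2, 1, 7}.
Verification: at each break x_0, at least two indices attain the minimum of min_i(a_i + i · x_0).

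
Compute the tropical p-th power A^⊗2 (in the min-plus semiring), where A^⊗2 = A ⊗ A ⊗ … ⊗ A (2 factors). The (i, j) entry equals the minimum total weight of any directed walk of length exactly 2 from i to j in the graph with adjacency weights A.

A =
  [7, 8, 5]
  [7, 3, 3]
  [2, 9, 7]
A^⊗2 =
  [7, 11, 11]
  [5, 6, 6]
  [9, 10, 7]

Each entry (A^⊗2)_ij equals the minimum over all length-2 walks i = v_0 → v_1 → … → v_2 = j of Σ_t A[v_t][v_{t+1}]. For example, for (i, j) = (0, 2) we minimise over 3 possible intermediate vertex sequences; the minimum is 11, attained along the walk 0 → 1 → 2.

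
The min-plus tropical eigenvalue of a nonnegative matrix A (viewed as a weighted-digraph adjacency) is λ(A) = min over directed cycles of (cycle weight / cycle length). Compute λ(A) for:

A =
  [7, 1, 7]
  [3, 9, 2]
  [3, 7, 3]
λ(A) = 2

Enumerate directed cycles and compute their means (weight / length). Sample:
  cycle 0 → 0: weight = 7, length = 1, mean = 7/1 ≈ 7.000
  cycle 1 → 1: weight = 9, length = 1, mean = 9/1 ≈ 9.000
  cycle 2 → 2: weight = 3, length = 1, mean = 3/1 ≈ 3.000
  cycle 0 → 1 → 0: weight = 4, length = 2, mean = 4/2 ≈ 2.000
  cycle 0 → 2 → 0: weight = 10, length = 2, mean = 10/2 ≈ 5.000
  cycle 1 → 0 → 1: weight = 4, length = 2, mean = 4/2 ≈ 2.000
Minimum mean = 2.000, attained e.g. along the cycle 0 → 1 → 0 with weight 4 and length 2. So λ(A) = 4/2 = 2.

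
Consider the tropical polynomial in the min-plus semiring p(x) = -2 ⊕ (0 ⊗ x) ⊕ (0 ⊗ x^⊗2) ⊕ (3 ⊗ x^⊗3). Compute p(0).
p(0) = -2

A tropical monomial a ⊗ x^⊗i evaluates to a + i · x. Evaluating each term at x = 0:
  Term 0 contributes -2 + 0 · 0 = -2
  Term 1 contributes 0 + 1 · 0 = 0
  Term 2 contributes 0 + 2 · 0 = 0
  Term 3 contributes 3 + 3 · 0 = 3
p(0) = ⊕ of these = min[-2, 0, 0, 3] = -2.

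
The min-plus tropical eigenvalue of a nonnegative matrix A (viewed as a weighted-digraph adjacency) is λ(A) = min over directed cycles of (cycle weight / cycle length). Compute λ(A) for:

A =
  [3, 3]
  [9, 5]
λ(A) = 3

Enumerate directed cycles and compute their means (weight / length). Sample:
  cycle 0 → 0: weight = 3, length = 1, mean = 3/1 ≈ 3.000
  cycle 1 → 1: weight = 5, length = 1, mean = 5/1 ≈ 5.000
  cycle 0 → 1 → 0: weight = 12, length = 2, mean = 12/2 ≈ 6.000
  cycle 1 → 0 → 1: weight = 12, length = 2, mean = 12/2 ≈ 6.000
Minimum mean = 3.000, attained e.g. along the cycle 0 → 0 with weight 3 and length 1. So λ(A) = 3/1 = 3.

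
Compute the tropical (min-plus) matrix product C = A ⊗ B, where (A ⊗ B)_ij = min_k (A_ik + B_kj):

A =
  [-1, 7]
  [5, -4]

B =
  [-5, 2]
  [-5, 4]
A ⊗ B =
  [-6, 1]
  [-9, 0]

Apply the min-plus product entry-by-entry:
  C[0][0] = min over k of (A[0][0] + B[0][0] = -1 + -5 = -6, A[0][1] + B[1][0] = 7 + -5 = 2) = -6 (attained at k = 0)
  C[0][1] = min over k of (A[0][0] + B[0][1] = -1 + 2 = 1, A[0][1] + B[1][1] = 7 + 4 = 11) = 1 (attained at k = 0)
  C[1][0] = min over k of (A[1][0] + B[0][0] = 5 + -5 = 0, A[1][1] + B[1][0] = -4 + -5 = -9) = -9 (attained at k = 1)
  C[1][1] = min over k of (A[1][0] + B[0][1] = 5 + 2 = 7, A[1][1] + B[1][1] = -4 + 4 = 0) = 0 (attained at k = 1)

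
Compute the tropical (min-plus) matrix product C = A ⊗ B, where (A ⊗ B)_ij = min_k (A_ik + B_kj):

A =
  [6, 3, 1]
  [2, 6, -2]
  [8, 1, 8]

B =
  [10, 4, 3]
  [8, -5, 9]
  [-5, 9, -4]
A ⊗ B =
  [-4, -2, -3]
  [-7, 1, -6]
  [3, -4, 4]

Apply the min-plus product entry-by-entry:
  C[0][0] = min over k of (A[0][0] + B[0][0] = 6 + 10 = 16, A[0][1] + B[1][0] = 3 + 8 = 11, A[0][2] + B[2][0] = 1 + -5 = -4) = -4 (attained at k = 2)
  C[0][1] = min over k of (A[0][0] + B[0][1] = 6 + 4 = 10, A[0][1] + B[1][1] = 3 + -5 = -2, A[0][2] + B[2][1] = 1 + 9 = 10) = -2 (attained at k = 1)
  C[0][2] = min over k of (A[0][0] + B[0][2] = 6 + 3 = 9, A[0][1] + B[1][2] = 3 + 9 = 12, A[0][2] + B[2][2] = 1 + -4 = -3) = -3 (attained at k = 2)
  C[1][0] = min over k of (A[1][0] + B[0][0] = 2 + 10 = 12, A[1][1] + B[1][0] = 6 + 8 = 14, A[1][2] + B[2][0] = -2 + -5 = -7) = -7 (attained at k = 2)
  C[1][1] = min over k of (A[1][0] + B[0][1] = 2 + 4 = 6, A[1][1] + B[1][1] = 6 + -5 = 1, A[1][2] + B[2][1] = -2 + 9 = 7) = 1 (attained at k = 1)
  C[1][2] = min over k of (A[1][0] + B[0][2] = 2 + 3 = 5, A[1][1] + B[1][2] = 6 + 9 = 15, A[1][2] + B[2][2] = -2 + -4 = -6) = -6 (attained at k = 2)
  C[2][0] = min over k of (A[2][0] + B[0][0] = 8 + 10 = 18, A[2][1] + B[1][0] = 1 + 8 = 9, A[2][2] + B[2][0] = 8 + -5 = 3) = 3 (attained at k = 2)
  C[2][1] = min over k of (A[2][0] + B[0][1] = 8 + 4 = 12, A[2][1] + B[1][1] = 1 + -5 = -4, A[2][2] + B[2][1] = 8 + 9 = 17) = -4 (attained at k = 1)
  C[2][2] = min over k of (A[2][0] + B[0][2] = 8 + 3 = 11, A[2][1] + B[1][2] = 1 + 9 = 10, A[2][2] + B[2][2] = 8 + -4 = 4) = 4 (attained at k = 2)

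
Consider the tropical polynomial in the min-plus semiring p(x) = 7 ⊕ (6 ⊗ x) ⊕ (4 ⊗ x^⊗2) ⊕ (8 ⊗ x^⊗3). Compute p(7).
p(7) = 7

A tropical monomial a ⊗ x^⊗i evaluates to a + i · x. Evaluating each term at x = 7:
  Term 0 contributes 7 + 0 · 7 = 7
  Term 1 contributes 6 + 1 · 7 = 13
  Term 2 contributes 4 + 2 · 7 = 18
  Term 3 contributes 8 + 3 · 7 = 29
p(7) = ⊕ of these = min[7, 13, 18, 29] = 7.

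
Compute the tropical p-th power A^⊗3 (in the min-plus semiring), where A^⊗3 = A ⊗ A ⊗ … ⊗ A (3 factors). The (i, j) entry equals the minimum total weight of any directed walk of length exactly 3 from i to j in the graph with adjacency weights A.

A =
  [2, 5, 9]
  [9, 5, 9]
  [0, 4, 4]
A^⊗3 =
  [6, 9, 13]
  [11, 14, 17]
  [4, 7, 11]

Each entry (A^⊗3)_ij equals the minimum over all length-3 walks i = v_0 → v_1 → … → v_3 = j of Σ_t A[v_t][v_{t+1}]. For example, for (i, j) = (0, 2) we minimise over 9 possible intermediate vertex sequences; the minimum is 13, attained along the walk 0 → 0 → 0 → 2.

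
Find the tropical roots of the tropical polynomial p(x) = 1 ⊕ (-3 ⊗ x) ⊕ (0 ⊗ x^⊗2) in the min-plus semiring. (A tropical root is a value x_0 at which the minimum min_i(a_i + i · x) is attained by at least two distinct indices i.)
Roots: {-3, 4}

Each tropical root is a break point of the lower envelope of the lines y = a_i + i · x (there are 3 lines, with slopes 0, 1, ..., 2). Only the lines that attain the minimum somewhere contribute to roots; other lines are dominated. Here the surviving (envelope) indices are i = 2, i = 1, i = 0.
Intersections between consecutive envelope lines give the roots: for adjacent envelope indices i < j the intersection is x = (a_i − a_j) / (j − i). Reading off the sorted break points: {-3, 4}.
Verification: at each break x_0, at least two indices attain the minimum of min_i(a_i + i · x_0).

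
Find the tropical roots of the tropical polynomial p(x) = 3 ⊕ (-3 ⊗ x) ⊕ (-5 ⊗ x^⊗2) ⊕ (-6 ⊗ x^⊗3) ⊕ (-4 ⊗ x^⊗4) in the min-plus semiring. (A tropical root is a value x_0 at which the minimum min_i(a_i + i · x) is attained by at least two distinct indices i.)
Roots: {-2, 1, 2, 6}

Each tropical root is a break point of the lower envelope of the lines y = a_i + i · x (there are 5 lines, with slopes 0, 1, ..., 4). Only the lines that attain the minimum somewhere contribute to roots; other lines are dominated. Here the surviving (envelope) indices are i = 4, i = 3, i = 2, i = 1, i = 0.
Intersections between consecutive envelope lines give the roots: for adjacent envelope indices i < j the intersection is x = (a_i − a_j) / (j − i). Reading off the sorted break points: {-2, 1, 2, 6}.
Verification: at each break x_0, at least two indices attain the minimum of min_i(a_i + i · x_0).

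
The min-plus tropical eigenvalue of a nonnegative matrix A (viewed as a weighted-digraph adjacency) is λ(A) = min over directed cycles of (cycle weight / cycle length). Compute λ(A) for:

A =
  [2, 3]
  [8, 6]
λ(A) = 2

Enumerate directed cycles and compute their means (weight / length). Sample:
  cycle 0 → 0: weight = 2, length = 1, mean = 2/1 ≈ 2.000
  cycle 1 → 1: weight = 6, length = 1, mean = 6/1 ≈ 6.000
  cycle 0 → 1 → 0: weight = 11, length = 2, mean = 11/2 ≈ 5.500
  cycle 1 → 0 → 1: weight = 11, length = 2, mean = 11/2 ≈ 5.500
Minimum mean = 2.000, attained e.g. along the cycle 0 → 0 with weight 2 and length 1. So λ(A) = 2/1 = 2.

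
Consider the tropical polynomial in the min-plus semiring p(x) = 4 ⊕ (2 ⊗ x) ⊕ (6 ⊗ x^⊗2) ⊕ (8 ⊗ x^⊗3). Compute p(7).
p(7) = 4

A tropical monomial a ⊗ x^⊗i evaluates to a + i · x. Evaluating each term at x = 7:
  Term 0 contributes 4 + 0 · 7 = 4
  Term 1 contributes 2 + 1 · 7 = 9
  Term 2 contributes 6 + 2 · 7 = 20
  Term 3 contributes 8 + 3 · 7 = 29
p(7) = ⊕ of these = min[4, 9, 20, 29] = 4.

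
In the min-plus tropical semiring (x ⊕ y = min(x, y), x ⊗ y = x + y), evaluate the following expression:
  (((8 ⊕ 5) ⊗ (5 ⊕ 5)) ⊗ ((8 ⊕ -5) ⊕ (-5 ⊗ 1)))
(((8 ⊕ 5) ⊗ (5 ⊕ 5)) ⊗ ((8 ⊕ -5) ⊕ (-5 ⊗ 1))) = 5

Expand innermost to outermost. Recall ⊕ takes the minimum of its arguments and ⊗ takes their sum. Working out the expression (((8 ⊕ 5) ⊗ (5 ⊕ 5)) ⊗ ((8 ⊕ -5) ⊕ (-5 ⊗ 1))) gives 5.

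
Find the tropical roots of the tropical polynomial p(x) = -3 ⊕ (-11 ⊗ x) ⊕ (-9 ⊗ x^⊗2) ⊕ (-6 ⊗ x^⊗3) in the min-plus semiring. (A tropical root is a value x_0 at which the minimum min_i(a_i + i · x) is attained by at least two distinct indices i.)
Roots: {-3, -2, 8}

Each tropical root is a break point of the lower envelope of the lines y = a_i + i · x (there are 4 lines, with slopes 0, 1, ..., 3). Only the lines that attain the minimum somewhere contribute to roots; other lines are dominated. Here the surviving (envelope) indices are i = 3, i = 2, i = 1, i = 0.
Intersections between consecutive envelope lines give the roots: for adjacent envelope indices i < j the intersection is x = (a_i − a_j) / (j − i). Reading off the sorted break points: {-3, -2, 8}.
Verification: at each break x_0, at least two indices attain the minimum of min_i(a_i + i · x_0).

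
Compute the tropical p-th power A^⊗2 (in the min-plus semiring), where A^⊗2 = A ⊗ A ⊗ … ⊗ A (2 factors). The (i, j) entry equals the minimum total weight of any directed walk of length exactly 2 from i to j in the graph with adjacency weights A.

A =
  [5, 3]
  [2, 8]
A^⊗2 =
  [5, 8]
  [7, 5]

Each entry (A^⊗2)_ij equals the minimum over all length-2 walks i = v_0 → v_1 → … → v_2 = j of Σ_t A[v_t][v_{t+1}]. For example, for (i, j) = (0, 1) we minimise over 2 possible intermediate vertex sequences; the minimum is 8, attained along the walk 0 → 0 → 1.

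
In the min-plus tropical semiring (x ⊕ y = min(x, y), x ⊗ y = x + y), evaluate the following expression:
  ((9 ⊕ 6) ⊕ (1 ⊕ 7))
((9 ⊕ 6) ⊕ (1 ⊕ 7)) = 1

Expand innermost to outermost. Recall ⊕ takes the minimum of its arguments and ⊗ takes their sum. Working out the expression ((9 ⊕ 6) ⊕ (1 ⊕ 7)) gives 1.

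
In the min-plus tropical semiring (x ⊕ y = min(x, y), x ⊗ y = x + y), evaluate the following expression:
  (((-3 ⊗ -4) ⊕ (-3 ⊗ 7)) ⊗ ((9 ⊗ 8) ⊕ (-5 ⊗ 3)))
(((-3 ⊗ -4) ⊕ (-3 ⊗ 7)) ⊗ ((9 ⊗ 8) ⊕ (-5 ⊗ 3))) = -9

Expand innermost to outermost. Recall ⊕ takes the minimum of its arguments and ⊗ takes their sum. Working out the expression (((-3 ⊗ -4) ⊕ (-3 ⊗ 7)) ⊗ ((9 ⊗ 8) ⊕ (-5 ⊗ 3))) gives -9.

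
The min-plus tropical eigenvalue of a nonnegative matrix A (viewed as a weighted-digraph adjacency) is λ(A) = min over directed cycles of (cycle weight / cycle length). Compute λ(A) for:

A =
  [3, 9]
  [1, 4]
λ(A) = 3

Enumerate directed cycles and compute their means (weight / length). Sample:
  cycle 0 → 0: weight = 3, length = 1, mean = 3/1 ≈ 3.000
  cycle 1 → 1: weight = 4, length = 1, mean = 4/1 ≈ 4.000
  cycle 0 → 1 → 0: weight = 10, length = 2, mean = 10/2 ≈ 5.000
  cycle 1 → 0 → 1: weight = 10, length = 2, mean = 10/2 ≈ 5.000
Minimum mean = 3.000, attained e.g. along the cycle 0 → 0 with weight 3 and length 1. So λ(A) = 3/1 = 3.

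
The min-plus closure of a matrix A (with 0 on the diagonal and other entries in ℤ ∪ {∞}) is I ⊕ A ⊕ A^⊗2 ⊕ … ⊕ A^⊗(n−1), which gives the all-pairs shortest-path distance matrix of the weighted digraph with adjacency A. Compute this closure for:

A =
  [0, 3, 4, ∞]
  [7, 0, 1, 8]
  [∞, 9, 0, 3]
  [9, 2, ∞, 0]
Closure =
  [0, 3, 4, 7]
  [7, 0, 1, 4]
  [12, 5, 0, 3]
  [9, 2, 3, 0]

This is the Floyd-Warshall all-pairs shortest-path computation. For each intermediate vertex k = 0, 1, …, 3, update dist[i][j] ← min(dist[i][j], dist[i][k] + dist[k][j]). The final matrix gives, for each (i, j), the minimum total weight of any directed path from i to j (possibly empty when i = j).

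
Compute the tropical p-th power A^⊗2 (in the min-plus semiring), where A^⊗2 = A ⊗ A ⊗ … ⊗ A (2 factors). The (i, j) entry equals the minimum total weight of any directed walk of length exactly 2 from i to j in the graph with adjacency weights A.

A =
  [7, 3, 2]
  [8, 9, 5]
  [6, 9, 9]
A^⊗2 =
  [8, 10, 8]
  [11, 11, 10]
  [13, 9, 8]

Each entry (A^⊗2)_ij equals the minimum over all length-2 walks i = v_0 → v_1 → … → v_2 = j of Σ_t A[v_t][v_{t+1}]. For example, for (i, j) = (0, 2) we minimise over 3 possible intermediate vertex sequences; the minimum is 8, attained along the walk 0 → 1 → 2.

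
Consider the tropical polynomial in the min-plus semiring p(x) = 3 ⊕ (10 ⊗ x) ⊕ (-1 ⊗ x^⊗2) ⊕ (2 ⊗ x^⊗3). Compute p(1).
p(1) = 1

A tropical monomial a ⊗ x^⊗i evaluates to a + i · x. Evaluating each term at x = 1:
  Term 0 contributes 3 + 0 · 1 = 3
  Term 1 contributes 10 + 1 · 1 = 11
  Term 2 contributes -1 + 2 · 1 = 1
  Term 3 contributes 2 + 3 · 1 = 5
p(1) = ⊕ of these = min[3, 11, 1, 5] = 1.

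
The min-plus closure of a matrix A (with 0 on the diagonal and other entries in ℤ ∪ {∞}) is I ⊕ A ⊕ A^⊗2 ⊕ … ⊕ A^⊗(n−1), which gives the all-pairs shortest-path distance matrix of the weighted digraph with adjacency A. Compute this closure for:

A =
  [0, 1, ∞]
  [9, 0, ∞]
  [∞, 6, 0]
Closure =
  [0, 1, ∞]
  [9, 0, ∞]
  [15, 6, 0]

This is the Floyd-Warshall all-pairs shortest-path computation. For each intermediate vertex k = 0, 1, …, 2, update dist[i][j] ← min(dist[i][j], dist[i][k] + dist[k][j]). The final matrix gives, for each (i, j), the minimum total weight of any directed path from i to j (possibly empty when i = j).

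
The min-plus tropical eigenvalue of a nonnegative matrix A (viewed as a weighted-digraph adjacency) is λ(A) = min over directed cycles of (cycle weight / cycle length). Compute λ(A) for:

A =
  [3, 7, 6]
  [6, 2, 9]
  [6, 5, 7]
λ(A) = 2

Enumerate directed cycles and compute their means (weight / length). Sample:
  cycle 0 → 0: weight = 3, length = 1, mean = 3/1 ≈ 3.000
  cycle 1 → 1: weight = 2, length = 1, mean = 2/1 ≈ 2.000
  cycle 2 → 2: weight = 7, length = 1, mean = 7/1 ≈ 7.000
  cycle 0 → 1 → 0: weight = 13, length = 2, mean = 13/2 ≈ 6.500
  cycle 0 → 2 → 0: weight = 12, length = 2, mean = 12/2 ≈ 6.000
  cycle 1 → 0 → 1: weight = 13, length = 2, mean = 13/2 ≈ 6.500
Minimum mean = 2.000, attained e.g. along the cycle 1 → 1 with weight 2 and length 1. So λ(A) = 2/1 = 2.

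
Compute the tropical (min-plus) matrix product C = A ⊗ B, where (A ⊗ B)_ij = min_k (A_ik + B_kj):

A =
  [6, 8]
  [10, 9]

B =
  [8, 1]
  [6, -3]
A ⊗ B =
  [14, 5]
  [15, 6]

Apply the min-plus product entry-by-entry:
  C[0][0] = min over k of (A[0][0] + B[0][0] = 6 + 8 = 14, A[0][1] + B[1][0] = 8 + 6 = 14) = 14 (attained at k = 0)
  C[0][1] = min over k of (A[0][0] + B[0][1] = 6 + 1 = 7, A[0][1] + B[1][1] = 8 + -3 = 5) = 5 (attained at k = 1)
  C[1][0] = min over k of (A[1][0] + B[0][0] = 10 + 8 = 18, A[1][1] + B[1][0] = 9 + 6 = 15) = 15 (attained at k = 1)
  C[1][1] = min over k of (A[1][0] + B[0][1] = 10 + 1 = 11, A[1][1] + B[1][1] = 9 + -3 = 6) = 6 (attained at k = 1)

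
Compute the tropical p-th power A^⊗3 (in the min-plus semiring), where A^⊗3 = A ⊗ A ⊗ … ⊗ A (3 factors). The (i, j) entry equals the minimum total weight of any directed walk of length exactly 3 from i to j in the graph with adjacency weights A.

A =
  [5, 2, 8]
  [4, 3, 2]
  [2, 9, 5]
A^⊗3 =
  [6, 8, 7]
  [7, 6, 8]
  [8, 7, 6]

Each entry (A^⊗3)_ij equals the minimum over all length-3 walks i = v_0 → v_1 → … → v_3 = j of Σ_t A[v_t][v_{t+1}]. For example, for (i, j) = (0, 2) we minimise over 9 possible intermediate vertex sequences; the minimum is 7, attained along the walk 0 → 1 → 1 → 2.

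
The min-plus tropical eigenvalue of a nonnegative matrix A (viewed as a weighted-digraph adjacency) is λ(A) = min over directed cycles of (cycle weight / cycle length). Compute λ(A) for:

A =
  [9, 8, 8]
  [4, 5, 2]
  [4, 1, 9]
λ(A) = 3/2

Enumerate directed cycles and compute their means (weight / length). Sample:
  cycle 0 → 0: weight = 9, length = 1, mean = 9/1 ≈ 9.000
  cycle 1 → 1: weight = 5, length = 1, mean = 5/1 ≈ 5.000
  cycle 2 → 2: weight = 9, length = 1, mean = 9/1 ≈ 9.000
  cycle 0 → 1 → 0: weight = 12, length = 2, mean = 12/2 ≈ 6.000
  cycle 0 → 2 → 0: weight = 12, length = 2, mean = 12/2 ≈ 6.000
  cycle 1 → 0 → 1: weight = 12, length = 2, mean = 12/2 ≈ 6.000
Minimum mean = 1.500, attained e.g. along the cycle 1 → 2 → 1 with weight 3 and length 2. So λ(A) = 3/2 = 3/2.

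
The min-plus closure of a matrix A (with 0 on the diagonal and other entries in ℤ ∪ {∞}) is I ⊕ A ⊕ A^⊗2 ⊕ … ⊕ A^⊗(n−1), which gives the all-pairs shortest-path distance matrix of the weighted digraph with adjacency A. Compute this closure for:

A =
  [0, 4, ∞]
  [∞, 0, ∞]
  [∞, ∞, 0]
Closure =
  [0, 4, ∞]
  [∞, 0, ∞]
  [∞, ∞, 0]

This is the Floyd-Warshall all-pairs shortest-path computation. For each intermediate vertex k = 0, 1, …, 2, update dist[i][j] ← min(dist[i][j], dist[i][k] + dist[k][j]). The final matrix gives, for each (i, j), the minimum total weight of any directed path from i to j (possibly empty when i = j).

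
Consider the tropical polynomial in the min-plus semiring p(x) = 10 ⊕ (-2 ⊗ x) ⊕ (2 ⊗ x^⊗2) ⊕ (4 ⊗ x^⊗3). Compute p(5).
p(5) = 3

A tropical monomial a ⊗ x^⊗i evaluates to a + i · x. Evaluating each term at x = 5:
  Term 0 contributes 10 + 0 · 5 = 10
  Term 1 contributes -2 + 1 · 5 = 3
  Term 2 contributes 2 + 2 · 5 = 12
  Term 3 contributes 4 + 3 · 5 = 19
p(5) = ⊕ of these = min[10, 3, 12, 19] = 3.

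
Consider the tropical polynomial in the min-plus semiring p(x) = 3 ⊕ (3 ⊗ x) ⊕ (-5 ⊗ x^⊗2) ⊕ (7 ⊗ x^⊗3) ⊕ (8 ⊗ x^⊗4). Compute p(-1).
p(-1) = -7

A tropical monomial a ⊗ x^⊗i evaluates to a + i · x. Evaluating each term at x = -1:
  Term 0 contributes 3 + 0 · -1 = 3
  Term 1 contributes 3 + 1 · -1 = 2
  Term 2 contributes -5 + 2 · -1 = -7
  Term 3 contributes 7 + 3 · -1 = 4
  Term 4 contributes 8 + 4 · -1 = 4
p(-1) = ⊕ of these = min[3, 2, -7, 4, 4] = -7.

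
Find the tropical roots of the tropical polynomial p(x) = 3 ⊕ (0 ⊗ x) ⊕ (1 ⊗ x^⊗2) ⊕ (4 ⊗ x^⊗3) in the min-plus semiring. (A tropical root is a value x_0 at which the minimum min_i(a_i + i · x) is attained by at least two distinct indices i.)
Roots: {-3, -1, 3}

Each tropical root is a break point of the lower envelope of the lines y = a_i + i · x (there are 4 lines, with slopes 0, 1, ..., 3). Only the lines that attain the minimum somewhere contribute to roots; other lines are dominated. Here the surviving (envelope) indices are i = 3, i = 2, i = 1, i = 0.
Intersections between consecutive envelope lines give the roots: for adjacent envelope indices i < j the intersection is x = (a_i − a_j) / (j − i). Reading off the sorted break points: {-3, -1, 3}.
Verification: at each break x_0, at least two indices attain the minimum of min_i(a_i + i · x_0).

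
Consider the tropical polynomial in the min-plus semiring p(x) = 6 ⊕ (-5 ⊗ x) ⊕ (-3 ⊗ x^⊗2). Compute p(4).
p(4) = -1

A tropical monomial a ⊗ x^⊗i evaluates to a + i · x. Evaluating each term at x = 4:
  Term 0 contributes 6 + 0 · 4 = 6
  Term 1 contributes -5 + 1 · 4 = -1
  Term 2 contributes -3 + 2 · 4 = 5
p(4) = ⊕ of these = min[6, -1, 5] = -1.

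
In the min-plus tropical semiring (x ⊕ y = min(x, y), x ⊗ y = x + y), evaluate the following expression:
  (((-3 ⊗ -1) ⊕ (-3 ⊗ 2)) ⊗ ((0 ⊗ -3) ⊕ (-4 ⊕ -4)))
(((-3 ⊗ -1) ⊕ (-3 ⊗ 2)) ⊗ ((0 ⊗ -3) ⊕ (-4 ⊕ -4))) = -8

Expand innermost to outermost. Recall ⊕ takes the minimum of its arguments and ⊗ takes their sum. Working out the expression (((-3 ⊗ -1) ⊕ (-3 ⊗ 2)) ⊗ ((0 ⊗ -3) ⊕ (-4 ⊕ -4))) gives -8.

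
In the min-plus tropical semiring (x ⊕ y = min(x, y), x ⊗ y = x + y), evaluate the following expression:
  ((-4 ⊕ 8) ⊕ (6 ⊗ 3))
((-4 ⊕ 8) ⊕ (6 ⊗ 3)) = -4

Expand innermost to outermost. Recall ⊕ takes the minimum of its arguments and ⊗ takes their sum. Working out the expression ((-4 ⊕ 8) ⊕ (6 ⊗ 3)) gives -4.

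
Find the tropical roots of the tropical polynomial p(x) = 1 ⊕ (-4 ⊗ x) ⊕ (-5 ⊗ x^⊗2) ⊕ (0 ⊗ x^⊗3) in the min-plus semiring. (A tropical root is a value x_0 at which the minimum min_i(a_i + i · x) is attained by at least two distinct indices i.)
Roots: {-5, 1, 5}

Each tropical root is a break point of the lower envelope of the lines y = a_i + i · x (there are 4 lines, with slopes 0, 1, ..., 3). Only the lines that attain the minimum somewhere contribute to roots; other lines are dominated. Here the surviving (envelope) indices are i = 3, i = 2, i = 1, i = 0.
Intersections between consecutive envelope lines give the roots: for adjacent envelope indices i < j the intersection is x = (a_i − a_j) / (j − i). Reading off the sorted break points: {-5, 1, 5}.
Verification: at each break x_0, at least two indices attain the minimum of min_i(a_i + i · x_0).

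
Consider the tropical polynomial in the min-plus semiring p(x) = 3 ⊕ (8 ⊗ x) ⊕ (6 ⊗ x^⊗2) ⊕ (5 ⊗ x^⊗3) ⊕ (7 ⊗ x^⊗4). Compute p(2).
p(2) = 3

A tropical monomial a ⊗ x^⊗i evaluates to a + i · x. Evaluating each term at x = 2:
  Term 0 contributes 3 + 0 · 2 = 3
  Term 1 contributes 8 + 1 · 2 = 10
  Term 2 contributes 6 + 2 · 2 = 10
  Term 3 contributes 5 + 3 · 2 = 11
  Term 4 contributes 7 + 4 · 2 = 15
p(2) = ⊕ of these = min[3, 10, 10, 11, 15] = 3.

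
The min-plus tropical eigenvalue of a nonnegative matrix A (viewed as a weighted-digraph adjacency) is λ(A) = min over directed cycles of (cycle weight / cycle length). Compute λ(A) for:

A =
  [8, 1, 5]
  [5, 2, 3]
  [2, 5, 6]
λ(A) = 2

Enumerate directed cycles and compute their means (weight / length). Sample:
  cycle 0 → 0: weight = 8, length = 1, mean = 8/1 ≈ 8.000
  cycle 1 → 1: weight = 2, length = 1, mean = 2/1 ≈ 2.000
  cycle 2 → 2: weight = 6, length = 1, mean = 6/1 ≈ 6.000
  cycle 0 → 1 → 0: weight = 6, length = 2, mean = 6/2 ≈ 3.000
  cycle 0 → 2 → 0: weight = 7, length = 2, mean = 7/2 ≈ 3.500
  cycle 1 → 0 → 1: weight = 6, length = 2, mean = 6/2 ≈ 3.000
Minimum mean = 2.000, attained e.g. along the cycle 1 → 1 with weight 2 and length 1. So λ(A) = 2/1 = 2.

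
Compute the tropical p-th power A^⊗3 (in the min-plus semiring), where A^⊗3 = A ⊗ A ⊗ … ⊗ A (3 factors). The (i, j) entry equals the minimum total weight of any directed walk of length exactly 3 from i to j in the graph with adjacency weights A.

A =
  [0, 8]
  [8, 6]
A^⊗3 =
  [0, 8]
  [8, 16]

Each entry (A^⊗3)_ij equals the minimum over all length-3 walks i = v_0 → v_1 → … → v_3 = j of Σ_t A[v_t][v_{t+1}]. For example, for (i, j) = (0, 1) we minimise over 4 possible intermediate vertex sequences; the minimum is 8, attained along the walk 0 → 0 → 0 → 1.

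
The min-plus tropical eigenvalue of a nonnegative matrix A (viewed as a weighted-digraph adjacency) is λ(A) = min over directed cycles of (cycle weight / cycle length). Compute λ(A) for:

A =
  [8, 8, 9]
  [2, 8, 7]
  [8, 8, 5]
λ(A) = 5

Enumerate directed cycles and compute their means (weight / length). Sample:
  cycle 0 → 0: weight = 8, length = 1, mean = 8/1 ≈ 8.000
  cycle 1 → 1: weight = 8, length = 1, mean = 8/1 ≈ 8.000
  cycle 2 → 2: weight = 5, length = 1, mean = 5/1 ≈ 5.000
  cycle 0 → 1 → 0: weight = 10, length = 2, mean = 10/2 ≈ 5.000
  cycle 0 → 2 → 0: weight = 17, length = 2, mean = 17/2 ≈ 8.500
  cycle 1 → 0 → 1: weight = 10, length = 2, mean = 10/2 ≈ 5.000
Minimum mean = 5.000, attained e.g. along the cycle 2 → 2 with weight 5 and length 1. So λ(A) = 5/1 = 5.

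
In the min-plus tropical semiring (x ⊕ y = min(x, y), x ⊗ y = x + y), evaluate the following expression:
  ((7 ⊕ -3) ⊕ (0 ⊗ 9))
((7 ⊕ -3) ⊕ (0 ⊗ 9)) = -3

Expand innermost to outermost. Recall ⊕ takes the minimum of its arguments and ⊗ takes their sum. Working out the expression ((7 ⊕ -3) ⊕ (0 ⊗ 9)) gives -3.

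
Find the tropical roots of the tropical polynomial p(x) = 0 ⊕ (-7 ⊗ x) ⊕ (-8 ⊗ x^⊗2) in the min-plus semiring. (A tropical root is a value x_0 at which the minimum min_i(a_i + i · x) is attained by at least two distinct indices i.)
Roots: {1, 7}

Each tropical root is a break point of the lower envelope of the lines y = a_i + i · x (there are 3 lines, with slopes 0, 1, ..., 2). Only the lines that attain the minimum somewhere contribute to roots; other lines are dominated. Here the surviving (envelope) indices are i = 2, i = 1, i = 0.
Intersections between consecutive envelope lines give the roots: for adjacent envelope indices i < j the intersection is x = (a_i − a_j) / (j − i). Reading off the sorted break points: {1, 7}.
Verification: at each break x_0, at least two indices attain the minimum of min_i(a_i + i · x_0).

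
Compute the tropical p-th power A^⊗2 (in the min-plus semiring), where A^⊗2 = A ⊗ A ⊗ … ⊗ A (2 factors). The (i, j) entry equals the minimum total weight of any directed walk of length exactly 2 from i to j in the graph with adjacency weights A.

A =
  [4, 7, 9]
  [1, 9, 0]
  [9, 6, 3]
A^⊗2 =
  [8, 11, 7]
  [5, 6, 3]
  [7, 9, 6]

Each entry (A^⊗2)_ij equals the minimum over all length-2 walks i = v_0 → v_1 → … → v_2 = j of Σ_t A[v_t][v_{t+1}]. For example, for (i, j) = (0, 2) we minimise over 3 possible intermediate vertex sequences; the minimum is 7, attained along the walk 0 → 1 → 2.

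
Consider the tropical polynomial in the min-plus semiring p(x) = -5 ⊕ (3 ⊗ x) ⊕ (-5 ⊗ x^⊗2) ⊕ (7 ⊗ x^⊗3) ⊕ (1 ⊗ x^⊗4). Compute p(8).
p(8) = -5

A tropical monomial a ⊗ x^⊗i evaluates to a + i · x. Evaluating each term at x = 8:
  Term 0 contributes -5 + 0 · 8 = -5
  Term 1 contributes 3 + 1 · 8 = 11
  Term 2 contributes -5 + 2 · 8 = 11
  Term 3 contributes 7 + 3 · 8 = 31
  Term 4 contributes 1 + 4 · 8 = 33
p(8) = ⊕ of these = min[-5, 11, 11, 31, 33] = -5.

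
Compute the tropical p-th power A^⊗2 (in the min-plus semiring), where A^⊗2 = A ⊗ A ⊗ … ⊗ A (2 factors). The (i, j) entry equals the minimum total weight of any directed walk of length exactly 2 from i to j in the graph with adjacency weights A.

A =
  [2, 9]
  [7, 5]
A^⊗2 =
  [4, 11]
  [9, 10]

Each entry (A^⊗2)_ij equals the minimum over all length-2 walks i = v_0 → v_1 → … → v_2 = j of Σ_t A[v_t][v_{t+1}]. For example, for (i, j) = (0, 1) we minimise over 2 possible intermediate vertex sequences; the minimum is 11, attained along the walk 0 → 0 → 1.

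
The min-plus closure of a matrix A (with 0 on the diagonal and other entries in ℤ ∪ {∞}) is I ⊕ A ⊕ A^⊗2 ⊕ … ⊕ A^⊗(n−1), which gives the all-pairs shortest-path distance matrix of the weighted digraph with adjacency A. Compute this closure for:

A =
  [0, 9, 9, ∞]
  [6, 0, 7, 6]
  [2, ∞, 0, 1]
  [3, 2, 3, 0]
Closure =
  [0, 9, 9, 10]
  [6, 0, 7, 6]
  [2, 3, 0, 1]
  [3, 2, 3, 0]

This is the Floyd-Warshall all-pairs shortest-path computation. For each intermediate vertex k = 0, 1, …, 3, update dist[i][j] ← min(dist[i][j], dist[i][k] + dist[k][j]). The final matrix gives, for each (i, j), the minimum total weight of any directed path from i to j (possibly empty when i = j).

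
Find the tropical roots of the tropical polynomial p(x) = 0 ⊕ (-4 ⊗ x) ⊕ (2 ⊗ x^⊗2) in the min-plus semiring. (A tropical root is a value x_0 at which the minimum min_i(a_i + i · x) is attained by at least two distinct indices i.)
Roots: {-6, 4}

Each tropical root is a break point of the lower envelope of the lines y = a_i + i · x (there are 3 lines, with slopes 0, 1, ..., 2). Only the lines that attain the minimum somewhere contribute to roots; other lines are dominated. Here the surviving (envelope) indices are i = 2, i = 1, i = 0.
Intersections between consecutive envelope lines give the roots: for adjacent envelope indices i < j the intersection is x = (a_i − a_j) / (j − i). Reading off the sorted break points: {-6, 4}.
Verification: at each break x_0, at least two indices attain the minimum of min_i(a_i + i · x_0).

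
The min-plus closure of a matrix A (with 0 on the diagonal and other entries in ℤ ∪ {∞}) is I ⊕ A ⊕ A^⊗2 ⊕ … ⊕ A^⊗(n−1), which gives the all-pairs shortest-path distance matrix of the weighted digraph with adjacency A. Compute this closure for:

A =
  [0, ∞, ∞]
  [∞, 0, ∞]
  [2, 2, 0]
Closure =
  [0, ∞, ∞]
  [∞, 0, ∞]
  [2, 2, 0]

This is the Floyd-Warshall all-pairs shortest-path computation. For each intermediate vertex k = 0, 1, …, 2, update dist[i][j] ← min(dist[i][j], dist[i][k] + dist[k][j]). The final matrix gives, for each (i, j), the minimum total weight of any directed path from i to j (possibly empty when i = j).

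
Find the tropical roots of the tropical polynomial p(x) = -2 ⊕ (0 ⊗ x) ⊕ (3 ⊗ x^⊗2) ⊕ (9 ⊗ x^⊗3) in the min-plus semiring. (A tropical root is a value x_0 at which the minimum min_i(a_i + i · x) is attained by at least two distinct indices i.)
Roots: {-6, -3, -2}

Each tropical root is a break point of the lower envelope of the lines y = a_i + i · x (there are 4 lines, with slopes 0, 1, ..., 3). Only the lines that attain the minimum somewhere contribute to roots; other lines are dominated. Here the surviving (envelope) indices are i = 3, i = 2, i = 1, i = 0.
Intersections between consecutive envelope lines give the roots: for adjacent envelope indices i < j the intersection is x = (a_i − a_j) / (j − i). Reading off the sorted break points: {-6, -3, -2}.
Verification: at each break x_0, at least two indices attain the minimum of min_i(a_i + i · x_0).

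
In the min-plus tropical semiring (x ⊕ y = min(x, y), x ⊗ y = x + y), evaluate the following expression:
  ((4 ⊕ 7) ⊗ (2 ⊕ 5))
((4 ⊕ 7) ⊗ (2 ⊕ 5)) = 6

Expand innermost to outermost. Recall ⊕ takes the minimum of its arguments and ⊗ takes their sum. Working out the expression ((4 ⊕ 7) ⊗ (2 ⊕ 5)) gives 6.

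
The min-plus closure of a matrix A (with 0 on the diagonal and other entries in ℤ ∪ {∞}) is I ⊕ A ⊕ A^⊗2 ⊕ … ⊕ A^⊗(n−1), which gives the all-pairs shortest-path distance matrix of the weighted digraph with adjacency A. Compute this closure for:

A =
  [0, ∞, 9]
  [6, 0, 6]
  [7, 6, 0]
Closure =
  [0, 15, 9]
  [6, 0, 6]
  [7, 6, 0]

This is the Floyd-Warshall all-pairs shortest-path computation. For each intermediate vertex k = 0, 1, …, 2, update dist[i][j] ← min(dist[i][j], dist[i][k] + dist[k][j]). The final matrix gives, for each (i, j), the minimum total weight of any directed path from i to j (possibly empty when i = j).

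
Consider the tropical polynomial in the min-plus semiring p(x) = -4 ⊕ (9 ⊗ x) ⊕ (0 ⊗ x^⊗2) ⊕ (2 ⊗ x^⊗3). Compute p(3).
p(3) = -4

A tropical monomial a ⊗ x^⊗i evaluates to a + i · x. Evaluating each term at x = 3:
  Term 0 contributes -4 + 0 · 3 = -4
  Term 1 contributes 9 + 1 · 3 = 12
  Term 2 contributes 0 + 2 · 3 = 6
  Term 3 contributes 2 + 3 · 3 = 11
p(3) = ⊕ of these = min[-4, 12, 6, 11] = -4.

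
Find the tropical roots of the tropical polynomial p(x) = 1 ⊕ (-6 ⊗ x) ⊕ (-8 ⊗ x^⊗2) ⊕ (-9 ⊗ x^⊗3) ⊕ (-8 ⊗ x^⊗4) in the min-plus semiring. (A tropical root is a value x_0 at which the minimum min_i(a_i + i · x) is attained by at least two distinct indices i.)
Roots: {-1, 1, 2, 7}

Each tropical root is a break point of the lower envelope of the lines y = a_i + i · x (there are 5 lines, with slopes 0, 1, ..., 4). Only the lines that attain the minimum somewhere contribute to roots; other lines are dominated. Here the surviving (envelope) indices are i = 4, i = 3, i = 2, i = 1, i = 0.
Intersections between consecutive envelope lines give the roots: for adjacent envelope indices i < j the intersection is x = (a_i − a_j) / (j − i). Reading off the sorted break points: {-1, 1, 2, 7}.
Verification: at each break x_0, at least two indices attain the minimum of min_i(a_i + i · x_0).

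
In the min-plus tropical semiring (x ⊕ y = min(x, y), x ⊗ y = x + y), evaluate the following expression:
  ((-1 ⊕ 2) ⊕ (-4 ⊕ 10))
((-1 ⊕ 2) ⊕ (-4 ⊕ 10)) = -4

Expand innermost to outermost. Recall ⊕ takes the minimum of its arguments and ⊗ takes their sum. Working out the expression ((-1 ⊕ 2) ⊕ (-4 ⊕ 10)) gives -4.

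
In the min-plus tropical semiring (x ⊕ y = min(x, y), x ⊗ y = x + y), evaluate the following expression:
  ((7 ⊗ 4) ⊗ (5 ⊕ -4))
((7 ⊗ 4) ⊗ (5 ⊕ -4)) = 7

Expand innermost to outermost. Recall ⊕ takes the minimum of its arguments and ⊗ takes their sum. Working out the expression ((7 ⊗ 4) ⊗ (5 ⊕ -4)) gives 7.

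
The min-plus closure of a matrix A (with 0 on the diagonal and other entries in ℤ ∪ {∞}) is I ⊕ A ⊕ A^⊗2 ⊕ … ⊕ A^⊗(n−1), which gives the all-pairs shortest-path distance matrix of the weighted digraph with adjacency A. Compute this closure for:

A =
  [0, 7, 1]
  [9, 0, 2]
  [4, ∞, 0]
Closure =
  [0, 7, 1]
  [6, 0, 2]
  [4, 11, 0]

This is the Floyd-Warshall all-pairs shortest-path computation. For each intermediate vertex k = 0, 1, …, 2, update dist[i][j] ← min(dist[i][j], dist[i][k] + dist[k][j]). The final matrix gives, for each (i, j), the minimum total weight of any directed path from i to j (possibly empty when i = j).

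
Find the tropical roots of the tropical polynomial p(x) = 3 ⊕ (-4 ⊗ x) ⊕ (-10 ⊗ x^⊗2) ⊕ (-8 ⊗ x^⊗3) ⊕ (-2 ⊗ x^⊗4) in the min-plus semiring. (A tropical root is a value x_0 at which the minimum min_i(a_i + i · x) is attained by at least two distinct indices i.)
Roots: {-6, -2, 6, 7}

Each tropical root is a break point of the lower envelope of the lines y = a_i + i · x (there are 5 lines, with slopes 0, 1, ..., 4). Only the lines that attain the minimum somewhere contribute to roots; other lines are dominated. Here the surviving (envelope) indices are i = 4, i = 3, i = 2, i = 1, i = 0.
Intersections between consecutive envelope lines give the roots: for adjacent envelope indices i < j the intersection is x = (a_i − a_j) / (j − i). Reading off the sorted break points: {-6, -2, 6, 7}.
Verification: at each break x_0, at least two indices attain the minimum of min_i(a_i + i · x_0).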